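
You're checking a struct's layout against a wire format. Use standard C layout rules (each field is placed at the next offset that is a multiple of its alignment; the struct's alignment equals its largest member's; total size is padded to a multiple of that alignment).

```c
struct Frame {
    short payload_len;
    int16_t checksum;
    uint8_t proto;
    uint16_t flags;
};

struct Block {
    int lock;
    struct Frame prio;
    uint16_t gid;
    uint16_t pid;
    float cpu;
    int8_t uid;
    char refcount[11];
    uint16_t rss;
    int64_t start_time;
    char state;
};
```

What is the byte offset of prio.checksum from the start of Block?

Frame: @0: payload_len [2B, align 2] → 2; @2: checksum [2B, align 2] → 4; @4: proto [1B, align 1] → 5; +1 pad (align 2); @6: flags [2B, align 2] → 8; size 8, align 2
@0: lock [4B, align 4] → 4
@4: prio [8B, align 2] → 12
within Frame: checksum at 2
4 + 2 = 6

6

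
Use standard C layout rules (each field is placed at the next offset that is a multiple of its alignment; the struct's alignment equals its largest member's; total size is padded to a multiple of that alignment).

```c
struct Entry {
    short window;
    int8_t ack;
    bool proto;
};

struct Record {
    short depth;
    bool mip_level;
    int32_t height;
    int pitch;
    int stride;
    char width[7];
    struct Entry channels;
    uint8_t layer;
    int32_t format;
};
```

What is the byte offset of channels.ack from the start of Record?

Entry: 0..2  window  (2B, 2-aligned); 2..3  ack  (1B, 1-aligned); 3..4  proto  (1B, 1-aligned); sizeof = 4, alignof = 2
0..2  depth  (2B, 2-aligned)
2..3  mip_level  (1B, 1-aligned)
3..4  -- padding (1B)
4..8  height  (4B, 4-aligned)
8..12  pitch  (4B, 4-aligned)
12..16  stride  (4B, 4-aligned)
16..23  width  (7B, 1-aligned)
23..24  -- padding (1B)
24..28  channels  (4B, 2-aligned)
within Entry: ack at 2
24 + 2 = 26

26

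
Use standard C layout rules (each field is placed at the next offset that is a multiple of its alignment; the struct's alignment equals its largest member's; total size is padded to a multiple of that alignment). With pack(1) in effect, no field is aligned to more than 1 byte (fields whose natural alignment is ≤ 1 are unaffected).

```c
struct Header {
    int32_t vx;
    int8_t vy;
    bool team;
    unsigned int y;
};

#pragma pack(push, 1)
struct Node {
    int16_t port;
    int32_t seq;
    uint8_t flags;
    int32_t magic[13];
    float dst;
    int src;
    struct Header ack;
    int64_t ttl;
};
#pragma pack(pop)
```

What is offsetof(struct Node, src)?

63

Header: vx at 0 (size 4, align 4) → ends 4; vy at 4 (size 1, align 1) → ends 5; team at 5 (size 1, align 1) → ends 6; pad 2 to align 4 for y; y at 8 (size 4, align 4) → ends 12; total 12 bytes, alignment 4
port at 0 (size 2, align 1) → ends 2
seq at 2 (size 4, align 1) → ends 6
flags at 6 (size 1, align 1) → ends 7
magic at 7 (size 52, align 1) → ends 59
dst at 59 (size 4, align 1) → ends 63
src at 63 (size 4, align 1) → ends 67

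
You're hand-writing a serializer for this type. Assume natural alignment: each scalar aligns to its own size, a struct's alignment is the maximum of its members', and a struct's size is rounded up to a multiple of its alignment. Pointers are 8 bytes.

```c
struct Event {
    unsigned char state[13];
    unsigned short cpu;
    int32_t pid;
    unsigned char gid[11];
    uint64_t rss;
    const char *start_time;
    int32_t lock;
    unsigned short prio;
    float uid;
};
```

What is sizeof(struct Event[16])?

1024

0..13  state  (13B, 1-aligned)
13..14  -- padding (1B)
14..16  cpu  (2B, 2-aligned)
16..20  pid  (4B, 4-aligned)
20..31  gid  (11B, 1-aligned)
31..32  -- padding (1B)
32..40  rss  (8B, 8-aligned)
40..48  start_time  (8B, 8-aligned)
48..52  lock  (4B, 4-aligned)
52..54  prio  (2B, 2-aligned)
54..56  -- padding (2B)
56..60  uid  (4B, 4-aligned)
60..64  -- tail padding (4B)
sizeof = 64, alignof = 8
array of 16: 16 × 64 = 1024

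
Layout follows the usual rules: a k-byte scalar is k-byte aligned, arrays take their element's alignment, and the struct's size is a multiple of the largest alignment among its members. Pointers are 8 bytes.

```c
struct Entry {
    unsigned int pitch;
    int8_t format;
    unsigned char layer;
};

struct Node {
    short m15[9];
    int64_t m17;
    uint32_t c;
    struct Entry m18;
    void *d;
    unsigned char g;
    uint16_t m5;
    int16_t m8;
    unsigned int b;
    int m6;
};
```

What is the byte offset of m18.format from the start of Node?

40

Entry: @0: pitch [4B, align 4] → 4; @4: format [1B, align 1] → 5; @5: layer [1B, align 1] → 6; +2 tail pad (align 4); size 8, align 4
@0: m15 [18B, align 2] → 18
+6 pad (align 8)
@24: m17 [8B, align 8] → 32
@32: c [4B, align 4] → 36
@36: m18 [8B, align 4] → 44
within Entry: format at 4
36 + 4 = 40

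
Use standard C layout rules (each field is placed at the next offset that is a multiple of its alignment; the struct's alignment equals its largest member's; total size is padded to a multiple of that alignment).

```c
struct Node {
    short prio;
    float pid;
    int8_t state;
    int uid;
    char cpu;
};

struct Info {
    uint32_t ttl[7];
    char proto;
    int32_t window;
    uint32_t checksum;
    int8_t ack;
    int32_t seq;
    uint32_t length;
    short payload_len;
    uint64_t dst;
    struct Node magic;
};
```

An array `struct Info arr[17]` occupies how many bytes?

1496

Node: prio at 0 (size 2, align 2) → ends 2; pad 2 to align 4 for pid; pid at 4 (size 4, align 4) → ends 8; state at 8 (size 1, align 1) → ends 9; pad 3 to align 4 for uid; uid at 12 (size 4, align 4) → ends 16; cpu at 16 (size 1, align 1) → ends 17; tail pad 3 to reach multiple of 4; total 20 bytes, alignment 4
ttl at 0 (size 28, align 4) → ends 28
proto at 28 (size 1, align 1) → ends 29
pad 3 to align 4 for window
window at 32 (size 4, align 4) → ends 36
checksum at 36 (size 4, align 4) → ends 40
ack at 40 (size 1, align 1) → ends 41
pad 3 to align 4 for seq
seq at 44 (size 4, align 4) → ends 48
length at 48 (size 4, align 4) → ends 52
payload_len at 52 (size 2, align 2) → ends 54
pad 2 to align 8 for dst
dst at 56 (size 8, align 8) → ends 64
magic at 64 (size 20, align 4) → ends 84
tail pad 4 to reach multiple of 8
total 88 bytes, alignment 8
array of 17: 17 × 88 = 1496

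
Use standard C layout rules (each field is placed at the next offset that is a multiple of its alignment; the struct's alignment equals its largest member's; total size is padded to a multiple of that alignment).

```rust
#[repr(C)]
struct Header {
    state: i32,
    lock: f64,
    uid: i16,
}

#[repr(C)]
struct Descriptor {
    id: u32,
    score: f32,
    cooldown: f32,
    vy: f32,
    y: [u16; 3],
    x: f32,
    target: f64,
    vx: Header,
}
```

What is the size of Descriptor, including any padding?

64 bytes

Header: 0..4  state  (4B, 4-aligned); 4..8  -- padding (4B); 8..16  lock  (8B, 8-aligned); 16..18  uid  (2B, 2-aligned); 18..24  -- tail padding (6B); sizeof = 24, alignof = 8
0..4  id  (4B, 4-aligned)
4..8  score  (4B, 4-aligned)
8..12  cooldown  (4B, 4-aligned)
12..16  vy  (4B, 4-aligned)
16..22  y  (6B, 2-aligned)
22..24  -- padding (2B)
24..28  x  (4B, 4-aligned)
28..32  -- padding (4B)
32..40  target  (8B, 8-aligned)
40..64  vx  (24B, 8-aligned)
sizeof = 64, alignof = 8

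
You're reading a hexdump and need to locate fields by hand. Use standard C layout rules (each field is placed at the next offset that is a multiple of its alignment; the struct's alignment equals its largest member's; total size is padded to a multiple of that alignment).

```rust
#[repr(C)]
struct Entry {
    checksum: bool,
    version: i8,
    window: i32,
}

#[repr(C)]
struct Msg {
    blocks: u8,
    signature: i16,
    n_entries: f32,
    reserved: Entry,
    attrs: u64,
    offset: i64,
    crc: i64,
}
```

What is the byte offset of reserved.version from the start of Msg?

9

Entry: @0: checksum [1B, align 1] → 1; @1: version [1B, align 1] → 2; +2 pad (align 4); @4: window [4B, align 4] → 8; size 8, align 4
@0: blocks [1B, align 1] → 1
+1 pad (align 2)
@2: signature [2B, align 2] → 4
@4: n_entries [4B, align 4] → 8
@8: reserved [8B, align 4] → 16
within Entry: version at 1
8 + 1 = 9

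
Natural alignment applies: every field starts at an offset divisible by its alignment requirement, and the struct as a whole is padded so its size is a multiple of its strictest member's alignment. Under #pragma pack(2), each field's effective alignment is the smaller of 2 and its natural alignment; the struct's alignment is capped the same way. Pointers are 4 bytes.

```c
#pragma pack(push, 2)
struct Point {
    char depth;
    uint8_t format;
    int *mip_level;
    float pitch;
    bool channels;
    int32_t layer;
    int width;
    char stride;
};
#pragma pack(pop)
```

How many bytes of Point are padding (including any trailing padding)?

0..1  depth  (1B, 1-aligned)
1..2  format  (1B, 1-aligned)
2..6  mip_level  (4B, 2-aligned)
6..10  pitch  (4B, 2-aligned)
10..11  channels  (1B, 1-aligned)
11..12  -- padding (1B)
12..16  layer  (4B, 2-aligned)
16..20  width  (4B, 2-aligned)
20..21  stride  (1B, 1-aligned)
21..22  -- tail padding (1B)
sizeof = 22, alignof = 2
data bytes 20, size 22 → padding 2

2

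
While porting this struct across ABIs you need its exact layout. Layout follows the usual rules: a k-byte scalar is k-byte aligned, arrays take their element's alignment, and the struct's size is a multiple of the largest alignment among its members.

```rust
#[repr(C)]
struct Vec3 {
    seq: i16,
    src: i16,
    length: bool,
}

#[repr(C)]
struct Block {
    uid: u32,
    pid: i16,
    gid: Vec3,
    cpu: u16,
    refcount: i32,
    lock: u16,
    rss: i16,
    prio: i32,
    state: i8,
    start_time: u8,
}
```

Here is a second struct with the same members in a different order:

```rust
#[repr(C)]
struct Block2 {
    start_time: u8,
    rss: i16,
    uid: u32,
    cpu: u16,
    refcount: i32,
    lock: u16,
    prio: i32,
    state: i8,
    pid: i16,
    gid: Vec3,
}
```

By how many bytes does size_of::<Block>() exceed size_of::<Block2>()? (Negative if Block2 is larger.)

Vec3: 0..2  seq  (2B, 2-aligned); 2..4  src  (2B, 2-aligned); 4..5  length  (1B, 1-aligned); 5..6  -- tail padding (1B); sizeof = 6, alignof = 2
0..4  uid  (4B, 4-aligned)
4..6  pid  (2B, 2-aligned)
6..12  gid  (6B, 2-aligned)
12..14  cpu  (2B, 2-aligned)
14..16  -- padding (2B)
16..20  refcount  (4B, 4-aligned)
20..22  lock  (2B, 2-aligned)
22..24  rss  (2B, 2-aligned)
24..28  prio  (4B, 4-aligned)
28..29  state  (1B, 1-aligned)
29..30  start_time  (1B, 1-aligned)
30..32  -- tail padding (2B)
sizeof = 32, alignof = 4
— Block2 —
0..1  start_time  (1B, 1-aligned)
1..2  -- padding (1B)
2..4  rss  (2B, 2-aligned)
4..8  uid  (4B, 4-aligned)
8..10  cpu  (2B, 2-aligned)
10..12  -- padding (2B)
12..16  refcount  (4B, 4-aligned)
16..18  lock  (2B, 2-aligned)
18..20  -- padding (2B)
20..24  prio  (4B, 4-aligned)
24..25  state  (1B, 1-aligned)
25..26  -- padding (1B)
26..28  pid  (2B, 2-aligned)
28..34  gid  (6B, 2-aligned)
34..36  -- tail padding (2B)
sizeof = 36, alignof = 4
32 − 36 = -4

-4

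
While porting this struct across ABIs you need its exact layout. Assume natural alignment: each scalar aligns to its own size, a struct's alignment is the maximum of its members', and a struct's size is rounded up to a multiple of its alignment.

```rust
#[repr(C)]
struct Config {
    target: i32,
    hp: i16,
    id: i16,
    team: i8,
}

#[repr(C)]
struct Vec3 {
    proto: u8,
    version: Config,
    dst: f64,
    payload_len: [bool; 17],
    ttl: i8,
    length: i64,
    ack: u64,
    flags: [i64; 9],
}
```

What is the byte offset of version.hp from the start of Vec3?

Config: target at 0 (size 4, align 4) → ends 4; hp at 4 (size 2, align 2) → ends 6; id at 6 (size 2, align 2) → ends 8; team at 8 (size 1, align 1) → ends 9; tail pad 3 to reach multiple of 4; total 12 bytes, alignment 4
proto at 0 (size 1, align 1) → ends 1
pad 3 to align 4 for version
version at 4 (size 12, align 4) → ends 16
within Config: hp at 4
4 + 4 = 8

8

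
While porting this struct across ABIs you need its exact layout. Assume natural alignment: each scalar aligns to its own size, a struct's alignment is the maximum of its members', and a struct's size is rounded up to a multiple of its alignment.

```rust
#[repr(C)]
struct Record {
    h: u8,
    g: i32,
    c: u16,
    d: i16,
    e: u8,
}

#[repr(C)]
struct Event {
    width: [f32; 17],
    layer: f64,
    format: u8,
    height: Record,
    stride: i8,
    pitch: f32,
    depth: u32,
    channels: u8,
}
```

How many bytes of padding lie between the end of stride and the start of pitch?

3

Record: h at 0 (size 1, align 1) → ends 1; pad 3 to align 4 for g; g at 4 (size 4, align 4) → ends 8; c at 8 (size 2, align 2) → ends 10; d at 10 (size 2, align 2) → ends 12; e at 12 (size 1, align 1) → ends 13; tail pad 3 to reach multiple of 4; total 16 bytes, alignment 4
width at 0 (size 68, align 4) → ends 68
pad 4 to align 8 for layer
layer at 72 (size 8, align 8) → ends 80
format at 80 (size 1, align 1) → ends 81
pad 3 to align 4 for height
height at 84 (size 16, align 4) → ends 100
stride at 100 (size 1, align 1) → ends 101
pad 3 to align 4 for pitch
pitch at 104 (size 4, align 4) → ends 108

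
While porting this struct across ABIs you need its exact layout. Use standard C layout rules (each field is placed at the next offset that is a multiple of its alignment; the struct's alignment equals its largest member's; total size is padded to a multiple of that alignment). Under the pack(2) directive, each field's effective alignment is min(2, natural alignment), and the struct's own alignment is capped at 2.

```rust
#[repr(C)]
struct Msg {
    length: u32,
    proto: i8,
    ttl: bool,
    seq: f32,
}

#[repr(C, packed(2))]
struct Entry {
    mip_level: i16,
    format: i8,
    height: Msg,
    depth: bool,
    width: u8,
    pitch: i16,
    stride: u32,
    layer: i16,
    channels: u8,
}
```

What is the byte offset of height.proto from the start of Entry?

Msg: 0..4  length  (4B, 4-aligned); 4..5  proto  (1B, 1-aligned); 5..6  ttl  (1B, 1-aligned); 6..8  -- padding (2B); 8..12  seq  (4B, 4-aligned); sizeof = 12, alignof = 4
0..2  mip_level  (2B, 2-aligned)
2..3  format  (1B, 1-aligned)
3..4  -- padding (1B)
4..16  height  (12B, 2-aligned)
within Msg: proto at 4
4 + 4 = 8

8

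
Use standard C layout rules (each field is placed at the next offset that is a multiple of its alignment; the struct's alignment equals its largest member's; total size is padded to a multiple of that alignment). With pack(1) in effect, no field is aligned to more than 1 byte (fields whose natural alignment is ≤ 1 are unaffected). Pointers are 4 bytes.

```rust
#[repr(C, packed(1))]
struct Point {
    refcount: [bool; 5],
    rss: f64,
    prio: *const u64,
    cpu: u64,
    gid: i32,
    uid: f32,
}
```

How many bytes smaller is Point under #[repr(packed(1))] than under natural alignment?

natural layout:
  @0: refcount [5B, align 1] → 5
  +3 pad (align 8)
  @8: rss [8B, align 8] → 16
  @16: prio [4B, align 4] → 20
  +4 pad (align 8)
  @24: cpu [8B, align 8] → 32
  @32: gid [4B, align 4] → 36
  @36: uid [4B, align 4] → 40
  size 40, align 8
packed(1) layout:
  @0: refcount [5B, align 1] → 5
  @5: rss [8B, align 1] → 13
  @13: prio [4B, align 1] → 17
  @17: cpu [8B, align 1] → 25
  @25: gid [4B, align 1] → 29
  @29: uid [4B, align 1] → 33
  size 33, align 1
40 − 33 = 7

7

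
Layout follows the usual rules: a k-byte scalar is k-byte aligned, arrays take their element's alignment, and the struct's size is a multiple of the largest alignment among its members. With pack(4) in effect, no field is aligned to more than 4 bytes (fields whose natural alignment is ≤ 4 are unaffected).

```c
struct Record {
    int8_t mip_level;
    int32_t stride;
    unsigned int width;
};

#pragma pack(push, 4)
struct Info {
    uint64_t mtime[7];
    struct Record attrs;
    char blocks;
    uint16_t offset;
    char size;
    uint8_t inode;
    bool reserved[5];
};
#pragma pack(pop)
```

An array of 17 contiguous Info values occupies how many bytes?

1360

Record: 0..1  mip_level  (1B, 1-aligned); 1..4  -- padding (3B); 4..8  stride  (4B, 4-aligned); 8..12  width  (4B, 4-aligned); sizeof = 12, alignof = 4
0..56  mtime  (56B, 4-aligned)
56..68  attrs  (12B, 4-aligned)
68..69  blocks  (1B, 1-aligned)
69..70  -- padding (1B)
70..72  offset  (2B, 2-aligned)
72..73  size  (1B, 1-aligned)
73..74  inode  (1B, 1-aligned)
74..79  reserved  (5B, 1-aligned)
79..80  -- tail padding (1B)
sizeof = 80, alignof = 4
array of 17: 17 × 80 = 1360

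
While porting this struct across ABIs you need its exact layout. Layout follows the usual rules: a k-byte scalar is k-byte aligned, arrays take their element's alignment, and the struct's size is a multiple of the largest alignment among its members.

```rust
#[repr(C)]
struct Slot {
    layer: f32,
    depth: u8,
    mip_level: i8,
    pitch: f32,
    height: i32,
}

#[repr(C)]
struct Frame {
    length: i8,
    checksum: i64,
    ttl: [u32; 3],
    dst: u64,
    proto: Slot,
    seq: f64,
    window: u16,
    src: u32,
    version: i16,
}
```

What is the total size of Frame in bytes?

80

Slot: layer at 0 (size 4, align 4) → ends 4; depth at 4 (size 1, align 1) → ends 5; mip_level at 5 (size 1, align 1) → ends 6; pad 2 to align 4 for pitch; pitch at 8 (size 4, align 4) → ends 12; height at 12 (size 4, align 4) → ends 16; total 16 bytes, alignment 4
length at 0 (size 1, align 1) → ends 1
pad 7 to align 8 for checksum
checksum at 8 (size 8, align 8) → ends 16
ttl at 16 (size 12, align 4) → ends 28
pad 4 to align 8 for dst
dst at 32 (size 8, align 8) → ends 40
proto at 40 (size 16, align 4) → ends 56
seq at 56 (size 8, align 8) → ends 64
window at 64 (size 2, align 2) → ends 66
pad 2 to align 4 for src
src at 68 (size 4, align 4) → ends 72
version at 72 (size 2, align 2) → ends 74
tail pad 6 to reach multiple of 8
total 80 bytes, alignment 8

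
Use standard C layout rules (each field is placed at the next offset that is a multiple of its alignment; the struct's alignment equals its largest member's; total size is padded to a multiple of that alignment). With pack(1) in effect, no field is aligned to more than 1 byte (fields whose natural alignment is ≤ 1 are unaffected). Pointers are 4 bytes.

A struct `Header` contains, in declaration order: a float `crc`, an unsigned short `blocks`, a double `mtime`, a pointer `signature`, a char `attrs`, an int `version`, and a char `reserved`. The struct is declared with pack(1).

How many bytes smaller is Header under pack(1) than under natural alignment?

8

natural layout:
  @0: crc [4B, align 4] → 4
  @4: blocks [2B, align 2] → 6
  +2 pad (align 8)
  @8: mtime [8B, align 8] → 16
  @16: signature [4B, align 4] → 20
  @20: attrs [1B, align 1] → 21
  +3 pad (align 4)
  @24: version [4B, align 4] → 28
  @28: reserved [1B, align 1] → 29
  +3 tail pad (align 8)
  size 32, align 8
packed(1) layout:
  @0: crc [4B, align 1] → 4
  @4: blocks [2B, align 1] → 6
  @6: mtime [8B, align 1] → 14
  @14: signature [4B, align 1] → 18
  @18: attrs [1B, align 1] → 19
  @19: version [4B, align 1] → 23
  @23: reserved [1B, align 1] → 24
  size 24, align 1
32 − 24 = 8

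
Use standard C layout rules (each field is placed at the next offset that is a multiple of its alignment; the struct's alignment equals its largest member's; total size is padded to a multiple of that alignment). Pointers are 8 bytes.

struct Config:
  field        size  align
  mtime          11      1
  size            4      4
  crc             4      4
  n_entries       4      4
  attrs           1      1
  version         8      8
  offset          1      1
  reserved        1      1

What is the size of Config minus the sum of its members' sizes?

@0: mtime [11B, align 1] → 11
+1 pad (align 4)
@12: size [4B, align 4] → 16
@16: crc [4B, align 4] → 20
@20: n_entries [4B, align 4] → 24
@24: attrs [1B, align 1] → 25
+7 pad (align 8)
@32: version [8B, align 8] → 40
@40: offset [1B, align 1] → 41
@41: reserved [1B, align 1] → 42
+6 tail pad (align 8)
size 48, align 8
data bytes 34, size 48 → padding 14

14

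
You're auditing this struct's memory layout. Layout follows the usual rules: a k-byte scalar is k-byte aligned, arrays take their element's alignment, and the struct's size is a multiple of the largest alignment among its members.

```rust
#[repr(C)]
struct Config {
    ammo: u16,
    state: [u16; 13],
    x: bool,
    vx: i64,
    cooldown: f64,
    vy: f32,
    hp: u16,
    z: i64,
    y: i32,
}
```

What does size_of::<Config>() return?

72

@0: ammo [2B, align 2] → 2
@2: state [26B, align 2] → 28
@28: x [1B, align 1] → 29
+3 pad (align 8)
@32: vx [8B, align 8] → 40
@40: cooldown [8B, align 8] → 48
@48: vy [4B, align 4] → 52
@52: hp [2B, align 2] → 54
+2 pad (align 8)
@56: z [8B, align 8] → 64
@64: y [4B, align 4] → 68
+4 tail pad (align 8)
size 72, align 8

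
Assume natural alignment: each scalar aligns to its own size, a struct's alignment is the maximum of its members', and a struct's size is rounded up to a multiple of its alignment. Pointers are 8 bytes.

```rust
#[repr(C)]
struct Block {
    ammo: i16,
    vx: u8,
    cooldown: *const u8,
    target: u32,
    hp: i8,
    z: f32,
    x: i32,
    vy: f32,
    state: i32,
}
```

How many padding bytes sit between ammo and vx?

0

ammo at 0 (size 2, align 2) → ends 2
vx at 2 (size 1, align 1) → ends 3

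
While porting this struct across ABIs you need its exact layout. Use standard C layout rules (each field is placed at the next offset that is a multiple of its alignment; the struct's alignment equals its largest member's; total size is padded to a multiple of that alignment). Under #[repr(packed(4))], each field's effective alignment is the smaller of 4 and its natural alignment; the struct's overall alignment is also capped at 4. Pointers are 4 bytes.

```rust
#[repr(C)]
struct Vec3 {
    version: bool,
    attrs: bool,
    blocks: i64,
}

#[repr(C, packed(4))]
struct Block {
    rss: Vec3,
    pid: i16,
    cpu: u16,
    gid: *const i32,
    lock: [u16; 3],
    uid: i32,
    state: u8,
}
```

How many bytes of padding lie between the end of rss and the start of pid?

Vec3: version at 0 (size 1, align 1) → ends 1; attrs at 1 (size 1, align 1) → ends 2; pad 6 to align 8 for blocks; blocks at 8 (size 8, align 8) → ends 16; total 16 bytes, alignment 8
rss at 0 (size 16, align 4) → ends 16
pid at 16 (size 2, align 2) → ends 18

0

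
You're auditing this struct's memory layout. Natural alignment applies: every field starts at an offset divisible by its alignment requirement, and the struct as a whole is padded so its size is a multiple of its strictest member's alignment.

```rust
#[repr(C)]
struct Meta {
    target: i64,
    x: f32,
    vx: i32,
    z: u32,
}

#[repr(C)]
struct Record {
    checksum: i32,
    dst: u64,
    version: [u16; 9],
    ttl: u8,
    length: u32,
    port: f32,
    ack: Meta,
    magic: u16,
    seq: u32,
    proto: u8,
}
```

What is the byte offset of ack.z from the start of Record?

Meta: target at 0 (size 8, align 8) → ends 8; x at 8 (size 4, align 4) → ends 12; vx at 12 (size 4, align 4) → ends 16; z at 16 (size 4, align 4) → ends 20; tail pad 4 to reach multiple of 8; total 24 bytes, alignment 8
checksum at 0 (size 4, align 4) → ends 4
pad 4 to align 8 for dst
dst at 8 (size 8, align 8) → ends 16
version at 16 (size 18, align 2) → ends 34
ttl at 34 (size 1, align 1) → ends 35
pad 1 to align 4 for length
length at 36 (size 4, align 4) → ends 40
port at 40 (size 4, align 4) → ends 44
pad 4 to align 8 for ack
ack at 48 (size 24, align 8) → ends 72
within Meta: z at 16
48 + 16 = 64

64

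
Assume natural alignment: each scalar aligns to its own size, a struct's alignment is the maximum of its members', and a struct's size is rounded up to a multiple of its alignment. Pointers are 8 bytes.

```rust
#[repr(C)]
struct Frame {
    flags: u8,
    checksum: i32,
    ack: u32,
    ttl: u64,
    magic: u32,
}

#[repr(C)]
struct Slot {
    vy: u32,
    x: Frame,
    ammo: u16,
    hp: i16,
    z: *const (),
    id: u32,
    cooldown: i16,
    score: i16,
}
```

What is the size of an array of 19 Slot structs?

1216

Frame: flags at 0 (size 1, align 1) → ends 1; pad 3 to align 4 for checksum; checksum at 4 (size 4, align 4) → ends 8; ack at 8 (size 4, align 4) → ends 12; pad 4 to align 8 for ttl; ttl at 16 (size 8, align 8) → ends 24; magic at 24 (size 4, align 4) → ends 28; tail pad 4 to reach multiple of 8; total 32 bytes, alignment 8
vy at 0 (size 4, align 4) → ends 4
pad 4 to align 8 for x
x at 8 (size 32, align 8) → ends 40
ammo at 40 (size 2, align 2) → ends 42
hp at 42 (size 2, align 2) → ends 44
pad 4 to align 8 for z
z at 48 (size 8, align 8) → ends 56
id at 56 (size 4, align 4) → ends 60
cooldown at 60 (size 2, align 2) → ends 62
score at 62 (size 2, align 2) → ends 64
total 64 bytes, alignment 8
array of 19: 19 × 64 = 1216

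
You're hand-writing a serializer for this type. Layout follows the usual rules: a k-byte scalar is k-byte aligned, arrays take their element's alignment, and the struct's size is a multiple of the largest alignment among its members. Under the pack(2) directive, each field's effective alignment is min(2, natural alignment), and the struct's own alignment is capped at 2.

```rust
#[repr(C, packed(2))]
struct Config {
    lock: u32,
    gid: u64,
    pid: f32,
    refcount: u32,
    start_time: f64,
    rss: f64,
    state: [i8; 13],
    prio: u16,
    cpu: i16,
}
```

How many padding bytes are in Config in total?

@0: lock [4B, align 2] → 4
@4: gid [8B, align 2] → 12
@12: pid [4B, align 2] → 16
@16: refcount [4B, align 2] → 20
@20: start_time [8B, align 2] → 28
@28: rss [8B, align 2] → 36
@36: state [13B, align 1] → 49
+1 pad (align 2)
@50: prio [2B, align 2] → 52
@52: cpu [2B, align 2] → 54
size 54, align 2
data bytes 53, size 54 → padding 1

1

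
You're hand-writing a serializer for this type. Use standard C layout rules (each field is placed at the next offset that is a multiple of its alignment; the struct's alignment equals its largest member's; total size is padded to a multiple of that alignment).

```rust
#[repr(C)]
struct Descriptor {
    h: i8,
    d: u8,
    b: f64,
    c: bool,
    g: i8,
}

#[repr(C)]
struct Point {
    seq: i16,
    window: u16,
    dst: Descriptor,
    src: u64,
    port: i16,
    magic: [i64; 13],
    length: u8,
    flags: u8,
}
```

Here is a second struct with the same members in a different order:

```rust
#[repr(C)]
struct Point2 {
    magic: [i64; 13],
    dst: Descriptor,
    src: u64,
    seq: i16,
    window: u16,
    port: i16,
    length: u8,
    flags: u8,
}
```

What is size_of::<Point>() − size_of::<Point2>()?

16

Descriptor: 0..1  h  (1B, 1-aligned); 1..2  d  (1B, 1-aligned); 2..8  -- padding (6B); 8..16  b  (8B, 8-aligned); 16..17  c  (1B, 1-aligned); 17..18  g  (1B, 1-aligned); 18..24  -- tail padding (6B); sizeof = 24, alignof = 8
0..2  seq  (2B, 2-aligned)
2..4  window  (2B, 2-aligned)
4..8  -- padding (4B)
8..32  dst  (24B, 8-aligned)
32..40  src  (8B, 8-aligned)
40..42  port  (2B, 2-aligned)
42..48  -- padding (6B)
48..152  magic  (104B, 8-aligned)
152..153  length  (1B, 1-aligned)
153..154  flags  (1B, 1-aligned)
154..160  -- tail padding (6B)
sizeof = 160, alignof = 8
— Point2 —
0..104  magic  (104B, 8-aligned)
104..128  dst  (24B, 8-aligned)
128..136  src  (8B, 8-aligned)
136..138  seq  (2B, 2-aligned)
138..140  window  (2B, 2-aligned)
140..142  port  (2B, 2-aligned)
142..143  length  (1B, 1-aligned)
143..144  flags  (1B, 1-aligned)
sizeof = 144, alignof = 8
160 − 144 = 16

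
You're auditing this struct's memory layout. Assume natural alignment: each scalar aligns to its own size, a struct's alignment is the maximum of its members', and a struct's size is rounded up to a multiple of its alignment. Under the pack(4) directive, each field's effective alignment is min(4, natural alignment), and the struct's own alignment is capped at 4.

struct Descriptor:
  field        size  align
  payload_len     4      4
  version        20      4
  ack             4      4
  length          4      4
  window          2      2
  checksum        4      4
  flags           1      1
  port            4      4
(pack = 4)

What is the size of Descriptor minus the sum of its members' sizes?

payload_len at 0 (size 4, align 4) → ends 4
version at 4 (size 20, align 4) → ends 24
ack at 24 (size 4, align 4) → ends 28
length at 28 (size 4, align 4) → ends 32
window at 32 (size 2, align 2) → ends 34
pad 2 to align 4 for checksum
checksum at 36 (size 4, align 4) → ends 40
flags at 40 (size 1, align 1) → ends 41
pad 3 to align 4 for port
port at 44 (size 4, align 4) → ends 48
total 48 bytes, alignment 4
data bytes 43, size 48 → padding 5

5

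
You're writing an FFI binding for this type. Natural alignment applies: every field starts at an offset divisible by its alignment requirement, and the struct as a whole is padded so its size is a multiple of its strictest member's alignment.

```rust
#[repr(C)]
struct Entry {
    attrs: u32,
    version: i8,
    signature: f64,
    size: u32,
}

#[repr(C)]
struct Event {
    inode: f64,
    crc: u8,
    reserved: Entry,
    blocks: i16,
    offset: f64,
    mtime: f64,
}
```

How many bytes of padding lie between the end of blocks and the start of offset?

6

Entry: attrs at 0 (size 4, align 4) → ends 4; version at 4 (size 1, align 1) → ends 5; pad 3 to align 8 for signature; signature at 8 (size 8, align 8) → ends 16; size at 16 (size 4, align 4) → ends 20; tail pad 4 to reach multiple of 8; total 24 bytes, alignment 8
inode at 0 (size 8, align 8) → ends 8
crc at 8 (size 1, align 1) → ends 9
pad 7 to align 8 for reserved
reserved at 16 (size 24, align 8) → ends 40
blocks at 40 (size 2, align 2) → ends 42
pad 6 to align 8 for offset
offset at 48 (size 8, align 8) → ends 56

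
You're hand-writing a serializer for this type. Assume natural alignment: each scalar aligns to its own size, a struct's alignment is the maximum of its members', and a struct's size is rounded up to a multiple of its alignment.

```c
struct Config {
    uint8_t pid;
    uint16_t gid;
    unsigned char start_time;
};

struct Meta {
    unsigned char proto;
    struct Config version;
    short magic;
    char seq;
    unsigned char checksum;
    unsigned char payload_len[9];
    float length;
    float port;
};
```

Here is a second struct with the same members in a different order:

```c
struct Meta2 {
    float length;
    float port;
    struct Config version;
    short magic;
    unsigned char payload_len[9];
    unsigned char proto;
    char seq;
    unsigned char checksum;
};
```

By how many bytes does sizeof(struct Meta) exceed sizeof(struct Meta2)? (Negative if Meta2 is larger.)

4

Config: @0: pid [1B, align 1] → 1; +1 pad (align 2); @2: gid [2B, align 2] → 4; @4: start_time [1B, align 1] → 5; +1 tail pad (align 2); size 6, align 2
@0: proto [1B, align 1] → 1
+1 pad (align 2)
@2: version [6B, align 2] → 8
@8: magic [2B, align 2] → 10
@10: seq [1B, align 1] → 11
@11: checksum [1B, align 1] → 12
@12: payload_len [9B, align 1] → 21
+3 pad (align 4)
@24: length [4B, align 4] → 28
@28: port [4B, align 4] → 32
size 32, align 4
— Meta2 —
@0: length [4B, align 4] → 4
@4: port [4B, align 4] → 8
@8: version [6B, align 2] → 14
@14: magic [2B, align 2] → 16
@16: payload_len [9B, align 1] → 25
@25: proto [1B, align 1] → 26
@26: seq [1B, align 1] → 27
@27: checksum [1B, align 1] → 28
size 28, align 4
32 − 28 = 4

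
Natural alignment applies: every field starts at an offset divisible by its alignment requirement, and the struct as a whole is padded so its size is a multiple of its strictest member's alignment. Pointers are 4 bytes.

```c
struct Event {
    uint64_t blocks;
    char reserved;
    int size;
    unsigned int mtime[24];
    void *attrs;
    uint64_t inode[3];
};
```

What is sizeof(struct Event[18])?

2592

blocks at 0 (size 8, align 8) → ends 8
reserved at 8 (size 1, align 1) → ends 9
pad 3 to align 4 for size
size at 12 (size 4, align 4) → ends 16
mtime at 16 (size 96, align 4) → ends 112
attrs at 112 (size 4, align 4) → ends 116
pad 4 to align 8 for inode
inode at 120 (size 24, align 8) → ends 144
total 144 bytes, alignment 8
array of 18: 18 × 144 = 2592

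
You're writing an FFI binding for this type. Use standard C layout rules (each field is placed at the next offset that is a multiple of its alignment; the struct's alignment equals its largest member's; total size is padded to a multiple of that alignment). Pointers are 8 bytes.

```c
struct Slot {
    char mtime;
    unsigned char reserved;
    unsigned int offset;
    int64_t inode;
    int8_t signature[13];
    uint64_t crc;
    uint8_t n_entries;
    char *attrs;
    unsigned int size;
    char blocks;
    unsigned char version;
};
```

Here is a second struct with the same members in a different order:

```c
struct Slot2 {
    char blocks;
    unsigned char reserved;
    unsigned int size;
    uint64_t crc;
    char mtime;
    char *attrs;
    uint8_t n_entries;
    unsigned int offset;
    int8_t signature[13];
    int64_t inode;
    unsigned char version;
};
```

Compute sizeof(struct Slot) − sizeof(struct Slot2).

0..1  mtime  (1B, 1-aligned)
1..2  reserved  (1B, 1-aligned)
2..4  -- padding (2B)
4..8  offset  (4B, 4-aligned)
8..16  inode  (8B, 8-aligned)
16..29  signature  (13B, 1-aligned)
29..32  -- padding (3B)
32..40  crc  (8B, 8-aligned)
40..41  n_entries  (1B, 1-aligned)
41..48  -- padding (7B)
48..56  attrs  (8B, 8-aligned)
56..60  size  (4B, 4-aligned)
60..61  blocks  (1B, 1-aligned)
61..62  version  (1B, 1-aligned)
62..64  -- tail padding (2B)
sizeof = 64, alignof = 8
— Slot2 —
0..1  blocks  (1B, 1-aligned)
1..2  reserved  (1B, 1-aligned)
2..4  -- padding (2B)
4..8  size  (4B, 4-aligned)
8..16  crc  (8B, 8-aligned)
16..17  mtime  (1B, 1-aligned)
17..24  -- padding (7B)
24..32  attrs  (8B, 8-aligned)
32..33  n_entries  (1B, 1-aligned)
33..36  -- padding (3B)
36..40  offset  (4B, 4-aligned)
40..53  signature  (13B, 1-aligned)
53..56  -- padding (3B)
56..64  inode  (8B, 8-aligned)
64..65  version  (1B, 1-aligned)
65..72  -- tail padding (7B)
sizeof = 72, alignof = 8
64 − 72 = -8

-8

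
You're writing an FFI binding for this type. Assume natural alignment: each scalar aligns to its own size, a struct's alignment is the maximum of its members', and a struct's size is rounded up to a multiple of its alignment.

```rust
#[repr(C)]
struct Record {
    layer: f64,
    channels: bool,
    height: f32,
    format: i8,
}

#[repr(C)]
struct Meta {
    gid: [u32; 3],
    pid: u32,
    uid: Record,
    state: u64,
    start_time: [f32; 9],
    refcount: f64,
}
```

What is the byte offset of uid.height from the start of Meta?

28

Record: 0..8  layer  (8B, 8-aligned); 8..9  channels  (1B, 1-aligned); 9..12  -- padding (3B); 12..16  height  (4B, 4-aligned); 16..17  format  (1B, 1-aligned); 17..24  -- tail padding (7B); sizeof = 24, alignof = 8
0..12  gid  (12B, 4-aligned)
12..16  pid  (4B, 4-aligned)
16..40  uid  (24B, 8-aligned)
within Record: height at 12
16 + 12 = 28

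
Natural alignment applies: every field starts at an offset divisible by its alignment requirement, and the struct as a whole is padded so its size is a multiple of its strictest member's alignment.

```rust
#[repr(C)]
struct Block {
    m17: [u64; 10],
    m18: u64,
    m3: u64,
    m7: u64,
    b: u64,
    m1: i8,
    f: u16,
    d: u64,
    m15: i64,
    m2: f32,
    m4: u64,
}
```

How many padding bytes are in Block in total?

0..80  m17  (80B, 8-aligned)
80..88  m18  (8B, 8-aligned)
88..96  m3  (8B, 8-aligned)
96..104  m7  (8B, 8-aligned)
104..112  b  (8B, 8-aligned)
112..113  m1  (1B, 1-aligned)
113..114  -- padding (1B)
114..116  f  (2B, 2-aligned)
116..120  -- padding (4B)
120..128  d  (8B, 8-aligned)
128..136  m15  (8B, 8-aligned)
136..140  m2  (4B, 4-aligned)
140..144  -- padding (4B)
144..152  m4  (8B, 8-aligned)
sizeof = 152, alignof = 8
data bytes 143, size 152 → padding 9

9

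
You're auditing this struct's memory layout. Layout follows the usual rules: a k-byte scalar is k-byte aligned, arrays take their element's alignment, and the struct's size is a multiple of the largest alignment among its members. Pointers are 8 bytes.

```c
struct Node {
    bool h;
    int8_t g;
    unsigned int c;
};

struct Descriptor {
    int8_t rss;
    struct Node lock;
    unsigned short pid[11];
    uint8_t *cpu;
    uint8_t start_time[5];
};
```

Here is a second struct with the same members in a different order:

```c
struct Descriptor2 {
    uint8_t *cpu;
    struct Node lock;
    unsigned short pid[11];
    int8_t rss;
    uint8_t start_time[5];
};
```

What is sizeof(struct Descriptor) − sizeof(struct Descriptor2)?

Node: @0: h [1B, align 1] → 1; @1: g [1B, align 1] → 2; +2 pad (align 4); @4: c [4B, align 4] → 8; size 8, align 4
@0: rss [1B, align 1] → 1
+3 pad (align 4)
@4: lock [8B, align 4] → 12
@12: pid [22B, align 2] → 34
+6 pad (align 8)
@40: cpu [8B, align 8] → 48
@48: start_time [5B, align 1] → 53
+3 tail pad (align 8)
size 56, align 8
— Descriptor2 —
@0: cpu [8B, align 8] → 8
@8: lock [8B, align 4] → 16
@16: pid [22B, align 2] → 38
@38: rss [1B, align 1] → 39
@39: start_time [5B, align 1] → 44
+4 tail pad (align 8)
size 48, align 8
56 − 48 = 8

8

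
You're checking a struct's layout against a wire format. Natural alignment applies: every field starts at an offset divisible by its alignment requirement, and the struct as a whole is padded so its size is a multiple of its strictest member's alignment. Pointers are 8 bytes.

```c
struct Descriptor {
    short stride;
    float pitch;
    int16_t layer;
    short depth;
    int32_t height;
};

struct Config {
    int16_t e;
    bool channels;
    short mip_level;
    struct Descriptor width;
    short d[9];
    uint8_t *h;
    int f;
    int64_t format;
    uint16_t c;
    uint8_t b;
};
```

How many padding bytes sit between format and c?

0

Descriptor: stride at 0 (size 2, align 2) → ends 2; pad 2 to align 4 for pitch; pitch at 4 (size 4, align 4) → ends 8; layer at 8 (size 2, align 2) → ends 10; depth at 10 (size 2, align 2) → ends 12; height at 12 (size 4, align 4) → ends 16; total 16 bytes, alignment 4
e at 0 (size 2, align 2) → ends 2
channels at 2 (size 1, align 1) → ends 3
pad 1 to align 2 for mip_level
mip_level at 4 (size 2, align 2) → ends 6
pad 2 to align 4 for width
width at 8 (size 16, align 4) → ends 24
d at 24 (size 18, align 2) → ends 42
pad 6 to align 8 for h
h at 48 (size 8, align 8) → ends 56
f at 56 (size 4, align 4) → ends 60
pad 4 to align 8 for format
format at 64 (size 8, align 8) → ends 72
c at 72 (size 2, align 2) → ends 74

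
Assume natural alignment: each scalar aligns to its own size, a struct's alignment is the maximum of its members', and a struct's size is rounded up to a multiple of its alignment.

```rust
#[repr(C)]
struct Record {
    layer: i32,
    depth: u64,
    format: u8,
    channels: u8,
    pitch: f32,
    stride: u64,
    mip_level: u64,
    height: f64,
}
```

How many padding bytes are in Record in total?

layer at 0 (size 4, align 4) → ends 4
pad 4 to align 8 for depth
depth at 8 (size 8, align 8) → ends 16
format at 16 (size 1, align 1) → ends 17
channels at 17 (size 1, align 1) → ends 18
pad 2 to align 4 for pitch
pitch at 20 (size 4, align 4) → ends 24
stride at 24 (size 8, align 8) → ends 32
mip_level at 32 (size 8, align 8) → ends 40
height at 40 (size 8, align 8) → ends 48
total 48 bytes, alignment 8
data bytes 42, size 48 → padding 6

6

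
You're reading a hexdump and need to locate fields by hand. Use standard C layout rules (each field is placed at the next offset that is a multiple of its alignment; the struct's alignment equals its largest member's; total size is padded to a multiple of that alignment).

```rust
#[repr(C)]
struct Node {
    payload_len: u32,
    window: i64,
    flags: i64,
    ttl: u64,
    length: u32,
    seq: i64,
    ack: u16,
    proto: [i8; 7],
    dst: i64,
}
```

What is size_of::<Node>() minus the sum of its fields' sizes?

0..4  payload_len  (4B, 4-aligned)
4..8  -- padding (4B)
8..16  window  (8B, 8-aligned)
16..24  flags  (8B, 8-aligned)
24..32  ttl  (8B, 8-aligned)
32..36  length  (4B, 4-aligned)
36..40  -- padding (4B)
40..48  seq  (8B, 8-aligned)
48..50  ack  (2B, 2-aligned)
50..57  proto  (7B, 1-aligned)
57..64  -- padding (7B)
64..72  dst  (8B, 8-aligned)
sizeof = 72, alignof = 8
data bytes 57, size 72 → padding 15

15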